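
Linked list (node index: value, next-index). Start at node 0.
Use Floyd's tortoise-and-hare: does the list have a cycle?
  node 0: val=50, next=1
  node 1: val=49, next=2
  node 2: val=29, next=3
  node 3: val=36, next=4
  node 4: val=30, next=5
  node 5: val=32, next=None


Floyd's tortoise (slow, +1) and hare (fast, +2):
  init: slow=0, fast=0
  step 1: slow=1, fast=2
  step 2: slow=2, fast=4
  step 3: fast 4->5->None, no cycle

Cycle: no


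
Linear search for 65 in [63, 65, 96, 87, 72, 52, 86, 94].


i=0: 63!=65
i=1: 65==65 found!

Found at 1, 2 comps


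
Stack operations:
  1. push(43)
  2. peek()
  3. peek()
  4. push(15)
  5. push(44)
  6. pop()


push(43) -> [43]
peek()->43
peek()->43
push(15) -> [43, 15]
push(44) -> [43, 15, 44]
pop()->44, [43, 15]

Final stack: [43, 15]


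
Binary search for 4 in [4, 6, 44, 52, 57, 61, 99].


Step 1: lo=0, hi=6, mid=3, val=52
Step 2: lo=0, hi=2, mid=1, val=6
Step 3: lo=0, hi=0, mid=0, val=4

Found at index 0


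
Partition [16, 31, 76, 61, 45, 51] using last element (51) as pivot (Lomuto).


Pivot: 51
  16 <= 51: advance i (no swap)
  31 <= 51: advance i (no swap)
  45 <= 51: swap -> [16, 31, 45, 61, 76, 51]
Place pivot at 3: [16, 31, 45, 51, 76, 61]

Partitioned: [16, 31, 45, 51, 76, 61]


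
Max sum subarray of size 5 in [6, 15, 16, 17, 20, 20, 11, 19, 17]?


[0:5]: 74
[1:6]: 88
[2:7]: 84
[3:8]: 87
[4:9]: 87

Max: 88 at [1:6]


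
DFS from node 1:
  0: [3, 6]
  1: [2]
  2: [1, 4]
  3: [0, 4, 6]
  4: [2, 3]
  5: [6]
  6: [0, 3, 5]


Visit 1, push [2]
Visit 2, push [4]
Visit 4, push [3]
Visit 3, push [6, 0]
Visit 0, push [6]
Visit 6, push [5]
Visit 5, push []

DFS order: [1, 2, 4, 3, 0, 6, 5]


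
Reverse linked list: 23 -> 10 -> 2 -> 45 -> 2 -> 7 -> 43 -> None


Step 1: curr=23, set curr.next=prev(None) | reversed so far: 23
Step 2: curr=10, set curr.next=prev(23) | reversed so far: 10 -> 23
Step 3: curr=2, set curr.next=prev(10) | reversed so far: 2 -> 10 -> 23
Step 4: curr=45, set curr.next=prev(2) | reversed so far: 45 -> 2 -> 10 -> 23
Step 5: curr=2, set curr.next=prev(45) | reversed so far: 2 -> 45 -> 2 -> 10 -> 23
Step 6: curr=7, set curr.next=prev(2) | reversed so far: 7 -> 2 -> 45 -> 2 -> 10 -> 23
Step 7: curr=43, set curr.next=prev(7) | reversed so far: 43 -> 7 -> 2 -> 45 -> 2 -> 10 -> 23

43 -> 7 -> 2 -> 45 -> 2 -> 10 -> 23 -> None


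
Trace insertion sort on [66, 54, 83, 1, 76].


Initial: [66, 54, 83, 1, 76]
Insert 54: [54, 66, 83, 1, 76]
Insert 83: [54, 66, 83, 1, 76]
Insert 1: [1, 54, 66, 83, 76]
Insert 76: [1, 54, 66, 76, 83]

Sorted: [1, 54, 66, 76, 83]


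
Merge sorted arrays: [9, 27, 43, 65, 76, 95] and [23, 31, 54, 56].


Take 9 from A
Take 23 from B
Take 27 from A
Take 31 from B
Take 43 from A
Take 54 from B
Take 56 from B

Merged: [9, 23, 27, 31, 43, 54, 56, 65, 76, 95]


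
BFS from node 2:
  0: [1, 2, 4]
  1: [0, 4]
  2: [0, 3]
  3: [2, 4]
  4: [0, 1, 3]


Visit 2, enqueue [0, 3]
Visit 0, enqueue [1, 4]
Visit 3, enqueue []
Visit 1, enqueue []
Visit 4, enqueue []

BFS order: [2, 0, 3, 1, 4]


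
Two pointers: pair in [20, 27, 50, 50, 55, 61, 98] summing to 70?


lo=0(20)+hi=6(98)=118
lo=0(20)+hi=5(61)=81
lo=0(20)+hi=4(55)=75
lo=0(20)+hi=3(50)=70

Yes: 20+50=70


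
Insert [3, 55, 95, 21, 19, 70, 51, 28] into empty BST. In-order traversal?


Insert 3: root
Insert 55: R from 3
Insert 95: R from 3 -> R from 55
Insert 21: R from 3 -> L from 55
Insert 19: R from 3 -> L from 55 -> L from 21
Insert 70: R from 3 -> R from 55 -> L from 95
Insert 51: R from 3 -> L from 55 -> R from 21
Insert 28: R from 3 -> L from 55 -> R from 21 -> L from 51

In-order: [3, 19, 21, 28, 51, 55, 70, 95]


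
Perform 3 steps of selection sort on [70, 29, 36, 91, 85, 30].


Initial: [70, 29, 36, 91, 85, 30]
Step 1: min=29 at 1
  Swap: [29, 70, 36, 91, 85, 30]
Step 2: min=30 at 5
  Swap: [29, 30, 36, 91, 85, 70]
Step 3: min=36 at 2
  Swap: [29, 30, 36, 91, 85, 70]

After 3 steps: [29, 30, 36, 91, 85, 70]


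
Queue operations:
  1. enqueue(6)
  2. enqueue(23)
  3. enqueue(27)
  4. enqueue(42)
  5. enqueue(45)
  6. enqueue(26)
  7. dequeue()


enqueue(6) -> [6]
enqueue(23) -> [6, 23]
enqueue(27) -> [6, 23, 27]
enqueue(42) -> [6, 23, 27, 42]
enqueue(45) -> [6, 23, 27, 42, 45]
enqueue(26) -> [6, 23, 27, 42, 45, 26]
dequeue()->6, [23, 27, 42, 45, 26]

Final queue: [23, 27, 42, 45, 26]


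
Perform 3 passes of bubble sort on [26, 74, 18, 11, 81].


Initial: [26, 74, 18, 11, 81]
Pass 1: [26, 18, 11, 74, 81] (2 swaps)
Pass 2: [18, 11, 26, 74, 81] (2 swaps)
Pass 3: [11, 18, 26, 74, 81] (1 swaps)

After 3 passes: [11, 18, 26, 74, 81]


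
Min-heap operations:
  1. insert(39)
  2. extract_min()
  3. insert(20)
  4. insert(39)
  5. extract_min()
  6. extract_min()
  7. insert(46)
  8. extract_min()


insert(39) -> [39]
extract_min()->39, []
insert(20) -> [20]
insert(39) -> [20, 39]
extract_min()->20, [39]
extract_min()->39, []
insert(46) -> [46]
extract_min()->46, []

Final heap: []


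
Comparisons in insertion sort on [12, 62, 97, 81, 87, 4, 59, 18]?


Algorithm: insertion sort
Input: [12, 62, 97, 81, 87, 4, 59, 18]
Sorted: [4, 12, 18, 59, 62, 81, 87, 97]

22


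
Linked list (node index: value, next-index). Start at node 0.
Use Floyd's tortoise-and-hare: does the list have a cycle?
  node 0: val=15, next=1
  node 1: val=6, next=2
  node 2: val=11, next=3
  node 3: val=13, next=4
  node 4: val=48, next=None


Floyd's tortoise (slow, +1) and hare (fast, +2):
  init: slow=0, fast=0
  step 1: slow=1, fast=2
  step 2: slow=2, fast=4
  step 3: fast -> None, no cycle

Cycle: no


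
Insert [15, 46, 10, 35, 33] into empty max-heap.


Insert 15: [15]
Insert 46: [46, 15]
Insert 10: [46, 15, 10]
Insert 35: [46, 35, 10, 15]
Insert 33: [46, 35, 10, 15, 33]

Final heap: [46, 35, 10, 15, 33]


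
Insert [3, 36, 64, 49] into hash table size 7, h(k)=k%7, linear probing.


Insert 3: h=3 -> slot 3
Insert 36: h=1 -> slot 1
Insert 64: h=1, 1 probes -> slot 2
Insert 49: h=0 -> slot 0

Table: [49, 36, 64, 3, None, None, None]


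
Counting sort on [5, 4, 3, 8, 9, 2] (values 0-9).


Input: [5, 4, 3, 8, 9, 2]
Counts: [0, 0, 1, 1, 1, 1, 0, 0, 1, 1]

Sorted: [2, 3, 4, 5, 8, 9]


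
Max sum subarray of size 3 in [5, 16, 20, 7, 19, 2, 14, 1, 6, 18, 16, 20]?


[0:3]: 41
[1:4]: 43
[2:5]: 46
[3:6]: 28
[4:7]: 35
[5:8]: 17
[6:9]: 21
[7:10]: 25
[8:11]: 40
[9:12]: 54

Max: 54 at [9:12]


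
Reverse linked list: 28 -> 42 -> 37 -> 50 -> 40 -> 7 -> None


Step 1: curr=28, set curr.next=prev(None) | reversed so far: 28
Step 2: curr=42, set curr.next=prev(28) | reversed so far: 42 -> 28
Step 3: curr=37, set curr.next=prev(42) | reversed so far: 37 -> 42 -> 28
Step 4: curr=50, set curr.next=prev(37) | reversed so far: 50 -> 37 -> 42 -> 28
Step 5: curr=40, set curr.next=prev(50) | reversed so far: 40 -> 50 -> 37 -> 42 -> 28
Step 6: curr=7, set curr.next=prev(40) | reversed so far: 7 -> 40 -> 50 -> 37 -> 42 -> 28

7 -> 40 -> 50 -> 37 -> 42 -> 28 -> None


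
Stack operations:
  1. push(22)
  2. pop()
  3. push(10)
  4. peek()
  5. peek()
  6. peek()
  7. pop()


push(22) -> [22]
pop()->22, []
push(10) -> [10]
peek()->10
peek()->10
peek()->10
pop()->10, []

Final stack: []


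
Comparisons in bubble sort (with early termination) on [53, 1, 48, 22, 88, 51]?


Algorithm: bubble sort (with early termination)
Input: [53, 1, 48, 22, 88, 51]
Sorted: [1, 22, 48, 51, 53, 88]

12


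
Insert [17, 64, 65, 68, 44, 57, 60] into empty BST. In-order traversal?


Insert 17: root
Insert 64: R from 17
Insert 65: R from 17 -> R from 64
Insert 68: R from 17 -> R from 64 -> R from 65
Insert 44: R from 17 -> L from 64
Insert 57: R from 17 -> L from 64 -> R from 44
Insert 60: R from 17 -> L from 64 -> R from 44 -> R from 57

In-order: [17, 44, 57, 60, 64, 65, 68]


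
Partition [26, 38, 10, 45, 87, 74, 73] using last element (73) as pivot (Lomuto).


Pivot: 73
  26 <= 73: advance i (no swap)
  38 <= 73: advance i (no swap)
  10 <= 73: advance i (no swap)
  45 <= 73: advance i (no swap)
Place pivot at 4: [26, 38, 10, 45, 73, 74, 87]

Partitioned: [26, 38, 10, 45, 73, 74, 87]


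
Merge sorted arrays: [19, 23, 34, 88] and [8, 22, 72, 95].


Take 8 from B
Take 19 from A
Take 22 from B
Take 23 from A
Take 34 from A
Take 72 from B
Take 88 from A

Merged: [8, 19, 22, 23, 34, 72, 88, 95]


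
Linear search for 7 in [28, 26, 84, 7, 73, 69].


i=0: 28!=7
i=1: 26!=7
i=2: 84!=7
i=3: 7==7 found!

Found at 3, 4 comps


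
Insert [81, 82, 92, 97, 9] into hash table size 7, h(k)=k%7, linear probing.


Insert 81: h=4 -> slot 4
Insert 82: h=5 -> slot 5
Insert 92: h=1 -> slot 1
Insert 97: h=6 -> slot 6
Insert 9: h=2 -> slot 2

Table: [None, 92, 9, None, 81, 82, 97]


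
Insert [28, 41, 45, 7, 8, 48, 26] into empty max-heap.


Insert 28: [28]
Insert 41: [41, 28]
Insert 45: [45, 28, 41]
Insert 7: [45, 28, 41, 7]
Insert 8: [45, 28, 41, 7, 8]
Insert 48: [48, 28, 45, 7, 8, 41]
Insert 26: [48, 28, 45, 7, 8, 41, 26]

Final heap: [48, 28, 45, 7, 8, 41, 26]


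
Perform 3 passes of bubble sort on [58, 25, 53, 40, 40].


Initial: [58, 25, 53, 40, 40]
Pass 1: [25, 53, 40, 40, 58] (4 swaps)
Pass 2: [25, 40, 40, 53, 58] (2 swaps)
Pass 3: [25, 40, 40, 53, 58] (0 swaps)

After 3 passes: [25, 40, 40, 53, 58]


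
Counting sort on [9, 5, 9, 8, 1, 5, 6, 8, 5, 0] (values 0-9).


Input: [9, 5, 9, 8, 1, 5, 6, 8, 5, 0]
Counts: [1, 1, 0, 0, 0, 3, 1, 0, 2, 2]

Sorted: [0, 1, 5, 5, 5, 6, 8, 8, 9, 9]


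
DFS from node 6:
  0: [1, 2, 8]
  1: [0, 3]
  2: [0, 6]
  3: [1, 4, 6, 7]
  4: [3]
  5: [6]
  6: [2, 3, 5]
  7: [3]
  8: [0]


Visit 6, push [5, 3, 2]
Visit 2, push [0]
Visit 0, push [8, 1]
Visit 1, push [3]
Visit 3, push [7, 4]
Visit 4, push []
Visit 7, push []
Visit 8, push []
Visit 5, push []

DFS order: [6, 2, 0, 1, 3, 4, 7, 8, 5]


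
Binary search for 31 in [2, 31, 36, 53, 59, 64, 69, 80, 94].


Step 1: lo=0, hi=8, mid=4, val=59
Step 2: lo=0, hi=3, mid=1, val=31

Found at index 1


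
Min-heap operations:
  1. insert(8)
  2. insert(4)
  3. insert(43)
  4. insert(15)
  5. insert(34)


insert(8) -> [8]
insert(4) -> [4, 8]
insert(43) -> [4, 8, 43]
insert(15) -> [4, 8, 43, 15]
insert(34) -> [4, 8, 43, 15, 34]

Final heap: [4, 8, 43, 15, 34]


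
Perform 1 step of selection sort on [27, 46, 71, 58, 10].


Initial: [27, 46, 71, 58, 10]
Step 1: min=10 at 4
  Swap: [10, 46, 71, 58, 27]

After 1 step: [10, 46, 71, 58, 27]


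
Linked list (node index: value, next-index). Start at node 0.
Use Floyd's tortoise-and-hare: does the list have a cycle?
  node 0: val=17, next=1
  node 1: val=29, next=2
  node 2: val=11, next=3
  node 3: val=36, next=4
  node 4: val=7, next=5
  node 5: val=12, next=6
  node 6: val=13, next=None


Floyd's tortoise (slow, +1) and hare (fast, +2):
  init: slow=0, fast=0
  step 1: slow=1, fast=2
  step 2: slow=2, fast=4
  step 3: slow=3, fast=6
  step 4: fast -> None, no cycle

Cycle: no


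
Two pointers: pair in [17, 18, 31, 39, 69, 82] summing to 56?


lo=0(17)+hi=5(82)=99
lo=0(17)+hi=4(69)=86
lo=0(17)+hi=3(39)=56

Yes: 17+39=56


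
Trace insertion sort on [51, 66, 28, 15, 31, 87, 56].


Initial: [51, 66, 28, 15, 31, 87, 56]
Insert 66: [51, 66, 28, 15, 31, 87, 56]
Insert 28: [28, 51, 66, 15, 31, 87, 56]
Insert 15: [15, 28, 51, 66, 31, 87, 56]
Insert 31: [15, 28, 31, 51, 66, 87, 56]
Insert 87: [15, 28, 31, 51, 66, 87, 56]
Insert 56: [15, 28, 31, 51, 56, 66, 87]

Sorted: [15, 28, 31, 51, 56, 66, 87]


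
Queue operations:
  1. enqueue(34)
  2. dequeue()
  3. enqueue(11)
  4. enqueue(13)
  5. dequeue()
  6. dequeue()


enqueue(34) -> [34]
dequeue()->34, []
enqueue(11) -> [11]
enqueue(13) -> [11, 13]
dequeue()->11, [13]
dequeue()->13, []

Final queue: []


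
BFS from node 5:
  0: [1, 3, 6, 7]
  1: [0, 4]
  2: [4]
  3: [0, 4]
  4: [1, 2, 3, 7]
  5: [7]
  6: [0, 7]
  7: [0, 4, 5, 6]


Visit 5, enqueue [7]
Visit 7, enqueue [0, 4, 6]
Visit 0, enqueue [1, 3]
Visit 4, enqueue [2]
Visit 6, enqueue []
Visit 1, enqueue []
Visit 3, enqueue []
Visit 2, enqueue []

BFS order: [5, 7, 0, 4, 6, 1, 3, 2]


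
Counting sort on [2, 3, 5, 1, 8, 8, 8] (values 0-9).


Input: [2, 3, 5, 1, 8, 8, 8]
Counts: [0, 1, 1, 1, 0, 1, 0, 0, 3, 0]

Sorted: [1, 2, 3, 5, 8, 8, 8]


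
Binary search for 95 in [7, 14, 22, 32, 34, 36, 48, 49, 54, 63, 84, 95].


Step 1: lo=0, hi=11, mid=5, val=36
Step 2: lo=6, hi=11, mid=8, val=54
Step 3: lo=9, hi=11, mid=10, val=84
Step 4: lo=11, hi=11, mid=11, val=95

Found at index 11


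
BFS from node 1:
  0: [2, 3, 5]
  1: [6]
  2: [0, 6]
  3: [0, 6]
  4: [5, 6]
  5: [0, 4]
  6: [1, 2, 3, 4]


Visit 1, enqueue [6]
Visit 6, enqueue [2, 3, 4]
Visit 2, enqueue [0]
Visit 3, enqueue []
Visit 4, enqueue [5]
Visit 0, enqueue []
Visit 5, enqueue []

BFS order: [1, 6, 2, 3, 4, 0, 5]


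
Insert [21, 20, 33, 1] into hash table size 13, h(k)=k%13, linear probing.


Insert 21: h=8 -> slot 8
Insert 20: h=7 -> slot 7
Insert 33: h=7, 2 probes -> slot 9
Insert 1: h=1 -> slot 1

Table: [None, 1, None, None, None, None, None, 20, 21, 33, None, None, None]


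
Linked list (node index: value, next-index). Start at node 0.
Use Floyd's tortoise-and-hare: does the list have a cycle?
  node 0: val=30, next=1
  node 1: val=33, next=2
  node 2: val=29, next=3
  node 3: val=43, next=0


Floyd's tortoise (slow, +1) and hare (fast, +2):
  init: slow=0, fast=0
  step 1: slow=1, fast=2
  step 2: slow=2, fast=0
  step 3: slow=3, fast=2
  step 4: slow=0, fast=0
  slow == fast at node 0: cycle detected

Cycle: yes


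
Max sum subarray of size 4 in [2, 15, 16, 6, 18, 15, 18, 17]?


[0:4]: 39
[1:5]: 55
[2:6]: 55
[3:7]: 57
[4:8]: 68

Max: 68 at [4:8]


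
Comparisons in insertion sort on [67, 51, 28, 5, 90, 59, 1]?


Algorithm: insertion sort
Input: [67, 51, 28, 5, 90, 59, 1]
Sorted: [1, 5, 28, 51, 59, 67, 90]

16


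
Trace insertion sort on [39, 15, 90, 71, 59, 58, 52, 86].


Initial: [39, 15, 90, 71, 59, 58, 52, 86]
Insert 15: [15, 39, 90, 71, 59, 58, 52, 86]
Insert 90: [15, 39, 90, 71, 59, 58, 52, 86]
Insert 71: [15, 39, 71, 90, 59, 58, 52, 86]
Insert 59: [15, 39, 59, 71, 90, 58, 52, 86]
Insert 58: [15, 39, 58, 59, 71, 90, 52, 86]
Insert 52: [15, 39, 52, 58, 59, 71, 90, 86]
Insert 86: [15, 39, 52, 58, 59, 71, 86, 90]

Sorted: [15, 39, 52, 58, 59, 71, 86, 90]


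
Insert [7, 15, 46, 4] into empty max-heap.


Insert 7: [7]
Insert 15: [15, 7]
Insert 46: [46, 7, 15]
Insert 4: [46, 7, 15, 4]

Final heap: [46, 7, 15, 4]


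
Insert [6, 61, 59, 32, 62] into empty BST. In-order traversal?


Insert 6: root
Insert 61: R from 6
Insert 59: R from 6 -> L from 61
Insert 32: R from 6 -> L from 61 -> L from 59
Insert 62: R from 6 -> R from 61

In-order: [6, 32, 59, 61, 62]


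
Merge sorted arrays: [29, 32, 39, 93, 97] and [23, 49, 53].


Take 23 from B
Take 29 from A
Take 32 from A
Take 39 from A
Take 49 from B
Take 53 from B

Merged: [23, 29, 32, 39, 49, 53, 93, 97]


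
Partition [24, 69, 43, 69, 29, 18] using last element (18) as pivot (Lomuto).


Pivot: 18
Place pivot at 0: [18, 69, 43, 69, 29, 24]

Partitioned: [18, 69, 43, 69, 29, 24]


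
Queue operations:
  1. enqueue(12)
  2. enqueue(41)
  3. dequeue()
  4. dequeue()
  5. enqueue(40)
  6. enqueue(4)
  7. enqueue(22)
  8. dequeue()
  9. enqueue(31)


enqueue(12) -> [12]
enqueue(41) -> [12, 41]
dequeue()->12, [41]
dequeue()->41, []
enqueue(40) -> [40]
enqueue(4) -> [40, 4]
enqueue(22) -> [40, 4, 22]
dequeue()->40, [4, 22]
enqueue(31) -> [4, 22, 31]

Final queue: [4, 22, 31]


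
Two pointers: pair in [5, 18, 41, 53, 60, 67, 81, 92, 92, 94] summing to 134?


lo=0(5)+hi=9(94)=99
lo=1(18)+hi=9(94)=112
lo=2(41)+hi=9(94)=135
lo=2(41)+hi=8(92)=133
lo=3(53)+hi=8(92)=145
lo=3(53)+hi=7(92)=145
lo=3(53)+hi=6(81)=134

Yes: 53+81=134


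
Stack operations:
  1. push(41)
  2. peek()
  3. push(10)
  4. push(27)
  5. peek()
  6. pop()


push(41) -> [41]
peek()->41
push(10) -> [41, 10]
push(27) -> [41, 10, 27]
peek()->27
pop()->27, [41, 10]

Final stack: [41, 10]


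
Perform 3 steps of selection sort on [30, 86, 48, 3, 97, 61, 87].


Initial: [30, 86, 48, 3, 97, 61, 87]
Step 1: min=3 at 3
  Swap: [3, 86, 48, 30, 97, 61, 87]
Step 2: min=30 at 3
  Swap: [3, 30, 48, 86, 97, 61, 87]
Step 3: min=48 at 2
  Swap: [3, 30, 48, 86, 97, 61, 87]

After 3 steps: [3, 30, 48, 86, 97, 61, 87]


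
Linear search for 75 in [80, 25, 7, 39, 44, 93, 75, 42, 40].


i=0: 80!=75
i=1: 25!=75
i=2: 7!=75
i=3: 39!=75
i=4: 44!=75
i=5: 93!=75
i=6: 75==75 found!

Found at 6, 7 comps


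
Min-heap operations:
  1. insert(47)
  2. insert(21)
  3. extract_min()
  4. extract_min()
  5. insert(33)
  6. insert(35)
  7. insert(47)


insert(47) -> [47]
insert(21) -> [21, 47]
extract_min()->21, [47]
extract_min()->47, []
insert(33) -> [33]
insert(35) -> [33, 35]
insert(47) -> [33, 35, 47]

Final heap: [33, 35, 47]


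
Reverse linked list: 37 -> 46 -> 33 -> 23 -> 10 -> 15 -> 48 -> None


Step 1: curr=37, set curr.next=prev(None) | reversed so far: 37
Step 2: curr=46, set curr.next=prev(37) | reversed so far: 46 -> 37
Step 3: curr=33, set curr.next=prev(46) | reversed so far: 33 -> 46 -> 37
Step 4: curr=23, set curr.next=prev(33) | reversed so far: 23 -> 33 -> 46 -> 37
Step 5: curr=10, set curr.next=prev(23) | reversed so far: 10 -> 23 -> 33 -> 46 -> 37
Step 6: curr=15, set curr.next=prev(10) | reversed so far: 15 -> 10 -> 23 -> 33 -> 46 -> 37
Step 7: curr=48, set curr.next=prev(15) | reversed so far: 48 -> 15 -> 10 -> 23 -> 33 -> 46 -> 37

48 -> 15 -> 10 -> 23 -> 33 -> 46 -> 37 -> None


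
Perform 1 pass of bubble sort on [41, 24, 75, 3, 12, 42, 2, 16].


Initial: [41, 24, 75, 3, 12, 42, 2, 16]
Pass 1: [24, 41, 3, 12, 42, 2, 16, 75] (6 swaps)

After 1 pass: [24, 41, 3, 12, 42, 2, 16, 75]


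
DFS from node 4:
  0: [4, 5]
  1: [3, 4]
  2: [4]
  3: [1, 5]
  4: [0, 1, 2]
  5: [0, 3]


Visit 4, push [2, 1, 0]
Visit 0, push [5]
Visit 5, push [3]
Visit 3, push [1]
Visit 1, push []
Visit 2, push []

DFS order: [4, 0, 5, 3, 1, 2]


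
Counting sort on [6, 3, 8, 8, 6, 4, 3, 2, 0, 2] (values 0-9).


Input: [6, 3, 8, 8, 6, 4, 3, 2, 0, 2]
Counts: [1, 0, 2, 2, 1, 0, 2, 0, 2, 0]

Sorted: [0, 2, 2, 3, 3, 4, 6, 6, 8, 8]


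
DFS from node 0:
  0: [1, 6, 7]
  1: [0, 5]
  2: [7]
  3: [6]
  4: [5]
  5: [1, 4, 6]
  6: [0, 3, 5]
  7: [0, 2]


Visit 0, push [7, 6, 1]
Visit 1, push [5]
Visit 5, push [6, 4]
Visit 4, push []
Visit 6, push [3]
Visit 3, push []
Visit 7, push [2]
Visit 2, push []

DFS order: [0, 1, 5, 4, 6, 3, 7, 2]


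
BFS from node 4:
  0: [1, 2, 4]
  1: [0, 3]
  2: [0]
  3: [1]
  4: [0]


Visit 4, enqueue [0]
Visit 0, enqueue [1, 2]
Visit 1, enqueue [3]
Visit 2, enqueue []
Visit 3, enqueue []

BFS order: [4, 0, 1, 2, 3]


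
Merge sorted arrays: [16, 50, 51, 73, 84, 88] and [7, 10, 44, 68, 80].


Take 7 from B
Take 10 from B
Take 16 from A
Take 44 from B
Take 50 from A
Take 51 from A
Take 68 from B
Take 73 from A
Take 80 from B

Merged: [7, 10, 16, 44, 50, 51, 68, 73, 80, 84, 88]


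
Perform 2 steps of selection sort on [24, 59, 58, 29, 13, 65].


Initial: [24, 59, 58, 29, 13, 65]
Step 1: min=13 at 4
  Swap: [13, 59, 58, 29, 24, 65]
Step 2: min=24 at 4
  Swap: [13, 24, 58, 29, 59, 65]

After 2 steps: [13, 24, 58, 29, 59, 65]


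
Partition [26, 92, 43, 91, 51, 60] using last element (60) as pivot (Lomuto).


Pivot: 60
  26 <= 60: advance i (no swap)
  43 <= 60: swap -> [26, 43, 92, 91, 51, 60]
  51 <= 60: swap -> [26, 43, 51, 91, 92, 60]
Place pivot at 3: [26, 43, 51, 60, 92, 91]

Partitioned: [26, 43, 51, 60, 92, 91]


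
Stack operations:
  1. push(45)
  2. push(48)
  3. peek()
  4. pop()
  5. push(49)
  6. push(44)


push(45) -> [45]
push(48) -> [45, 48]
peek()->48
pop()->48, [45]
push(49) -> [45, 49]
push(44) -> [45, 49, 44]

Final stack: [45, 49, 44]


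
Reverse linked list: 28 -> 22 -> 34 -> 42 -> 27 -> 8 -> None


Step 1: curr=28, set curr.next=prev(None) | reversed so far: 28
Step 2: curr=22, set curr.next=prev(28) | reversed so far: 22 -> 28
Step 3: curr=34, set curr.next=prev(22) | reversed so far: 34 -> 22 -> 28
Step 4: curr=42, set curr.next=prev(34) | reversed so far: 42 -> 34 -> 22 -> 28
Step 5: curr=27, set curr.next=prev(42) | reversed so far: 27 -> 42 -> 34 -> 22 -> 28
Step 6: curr=8, set curr.next=prev(27) | reversed so far: 8 -> 27 -> 42 -> 34 -> 22 -> 28

8 -> 27 -> 42 -> 34 -> 22 -> 28 -> None


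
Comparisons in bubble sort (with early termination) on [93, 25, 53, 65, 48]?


Algorithm: bubble sort (with early termination)
Input: [93, 25, 53, 65, 48]
Sorted: [25, 48, 53, 65, 93]

10


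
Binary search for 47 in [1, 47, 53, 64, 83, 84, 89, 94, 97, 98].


Step 1: lo=0, hi=9, mid=4, val=83
Step 2: lo=0, hi=3, mid=1, val=47

Found at index 1


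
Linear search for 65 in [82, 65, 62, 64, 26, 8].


i=0: 82!=65
i=1: 65==65 found!

Found at 1, 2 comps


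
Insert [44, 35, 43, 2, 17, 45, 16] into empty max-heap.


Insert 44: [44]
Insert 35: [44, 35]
Insert 43: [44, 35, 43]
Insert 2: [44, 35, 43, 2]
Insert 17: [44, 35, 43, 2, 17]
Insert 45: [45, 35, 44, 2, 17, 43]
Insert 16: [45, 35, 44, 2, 17, 43, 16]

Final heap: [45, 35, 44, 2, 17, 43, 16]


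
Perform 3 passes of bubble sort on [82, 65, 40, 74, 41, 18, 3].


Initial: [82, 65, 40, 74, 41, 18, 3]
Pass 1: [65, 40, 74, 41, 18, 3, 82] (6 swaps)
Pass 2: [40, 65, 41, 18, 3, 74, 82] (4 swaps)
Pass 3: [40, 41, 18, 3, 65, 74, 82] (3 swaps)

After 3 passes: [40, 41, 18, 3, 65, 74, 82]


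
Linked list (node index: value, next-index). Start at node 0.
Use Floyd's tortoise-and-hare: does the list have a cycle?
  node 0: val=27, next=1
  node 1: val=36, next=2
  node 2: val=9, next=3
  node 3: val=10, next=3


Floyd's tortoise (slow, +1) and hare (fast, +2):
  init: slow=0, fast=0
  step 1: slow=1, fast=2
  step 2: slow=2, fast=3
  step 3: slow=3, fast=3
  slow == fast at node 3: cycle detected

Cycle: yes


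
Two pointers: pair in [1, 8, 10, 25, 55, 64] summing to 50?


lo=0(1)+hi=5(64)=65
lo=0(1)+hi=4(55)=56
lo=0(1)+hi=3(25)=26
lo=1(8)+hi=3(25)=33
lo=2(10)+hi=3(25)=35

No pair found


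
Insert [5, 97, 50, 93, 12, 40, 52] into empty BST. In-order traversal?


Insert 5: root
Insert 97: R from 5
Insert 50: R from 5 -> L from 97
Insert 93: R from 5 -> L from 97 -> R from 50
Insert 12: R from 5 -> L from 97 -> L from 50
Insert 40: R from 5 -> L from 97 -> L from 50 -> R from 12
Insert 52: R from 5 -> L from 97 -> R from 50 -> L from 93

In-order: [5, 12, 40, 50, 52, 93, 97]


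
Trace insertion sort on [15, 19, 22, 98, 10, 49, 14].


Initial: [15, 19, 22, 98, 10, 49, 14]
Insert 19: [15, 19, 22, 98, 10, 49, 14]
Insert 22: [15, 19, 22, 98, 10, 49, 14]
Insert 98: [15, 19, 22, 98, 10, 49, 14]
Insert 10: [10, 15, 19, 22, 98, 49, 14]
Insert 49: [10, 15, 19, 22, 49, 98, 14]
Insert 14: [10, 14, 15, 19, 22, 49, 98]

Sorted: [10, 14, 15, 19, 22, 49, 98]


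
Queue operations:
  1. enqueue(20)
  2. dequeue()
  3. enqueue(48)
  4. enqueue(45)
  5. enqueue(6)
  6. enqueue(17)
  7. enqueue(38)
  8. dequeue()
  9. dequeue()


enqueue(20) -> [20]
dequeue()->20, []
enqueue(48) -> [48]
enqueue(45) -> [48, 45]
enqueue(6) -> [48, 45, 6]
enqueue(17) -> [48, 45, 6, 17]
enqueue(38) -> [48, 45, 6, 17, 38]
dequeue()->48, [45, 6, 17, 38]
dequeue()->45, [6, 17, 38]

Final queue: [6, 17, 38]


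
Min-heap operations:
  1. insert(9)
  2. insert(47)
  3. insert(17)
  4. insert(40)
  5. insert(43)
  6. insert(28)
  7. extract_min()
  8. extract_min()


insert(9) -> [9]
insert(47) -> [9, 47]
insert(17) -> [9, 47, 17]
insert(40) -> [9, 40, 17, 47]
insert(43) -> [9, 40, 17, 47, 43]
insert(28) -> [9, 40, 17, 47, 43, 28]
extract_min()->9, [17, 40, 28, 47, 43]
extract_min()->17, [28, 40, 43, 47]

Final heap: [28, 40, 43, 47]


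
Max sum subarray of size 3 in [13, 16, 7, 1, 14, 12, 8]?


[0:3]: 36
[1:4]: 24
[2:5]: 22
[3:6]: 27
[4:7]: 34

Max: 36 at [0:3]


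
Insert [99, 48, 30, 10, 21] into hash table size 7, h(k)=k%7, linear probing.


Insert 99: h=1 -> slot 1
Insert 48: h=6 -> slot 6
Insert 30: h=2 -> slot 2
Insert 10: h=3 -> slot 3
Insert 21: h=0 -> slot 0

Table: [21, 99, 30, 10, None, None, 48]


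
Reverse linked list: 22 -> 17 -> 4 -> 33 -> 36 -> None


Step 1: curr=22, set curr.next=prev(None) | reversed so far: 22
Step 2: curr=17, set curr.next=prev(22) | reversed so far: 17 -> 22
Step 3: curr=4, set curr.next=prev(17) | reversed so far: 4 -> 17 -> 22
Step 4: curr=33, set curr.next=prev(4) | reversed so far: 33 -> 4 -> 17 -> 22
Step 5: curr=36, set curr.next=prev(33) | reversed so far: 36 -> 33 -> 4 -> 17 -> 22

36 -> 33 -> 4 -> 17 -> 22 -> None


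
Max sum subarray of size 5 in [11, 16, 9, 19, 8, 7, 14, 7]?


[0:5]: 63
[1:6]: 59
[2:7]: 57
[3:8]: 55

Max: 63 at [0:5]


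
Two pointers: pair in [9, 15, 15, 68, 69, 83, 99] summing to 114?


lo=0(9)+hi=6(99)=108
lo=1(15)+hi=6(99)=114

Yes: 15+99=114


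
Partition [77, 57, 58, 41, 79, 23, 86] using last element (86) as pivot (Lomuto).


Pivot: 86
  77 <= 86: advance i (no swap)
  57 <= 86: advance i (no swap)
  58 <= 86: advance i (no swap)
  41 <= 86: advance i (no swap)
  79 <= 86: advance i (no swap)
  23 <= 86: advance i (no swap)
Place pivot at 6: [77, 57, 58, 41, 79, 23, 86]

Partitioned: [77, 57, 58, 41, 79, 23, 86]


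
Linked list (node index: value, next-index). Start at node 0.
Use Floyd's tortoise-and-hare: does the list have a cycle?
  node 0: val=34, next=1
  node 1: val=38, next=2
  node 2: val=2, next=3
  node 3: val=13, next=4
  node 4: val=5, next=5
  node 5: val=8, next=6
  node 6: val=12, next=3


Floyd's tortoise (slow, +1) and hare (fast, +2):
  init: slow=0, fast=0
  step 1: slow=1, fast=2
  step 2: slow=2, fast=4
  step 3: slow=3, fast=6
  step 4: slow=4, fast=4
  slow == fast at node 4: cycle detected

Cycle: yes


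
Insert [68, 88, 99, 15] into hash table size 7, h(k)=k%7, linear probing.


Insert 68: h=5 -> slot 5
Insert 88: h=4 -> slot 4
Insert 99: h=1 -> slot 1
Insert 15: h=1, 1 probes -> slot 2

Table: [None, 99, 15, None, 88, 68, None]


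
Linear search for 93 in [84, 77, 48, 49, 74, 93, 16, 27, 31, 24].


i=0: 84!=93
i=1: 77!=93
i=2: 48!=93
i=3: 49!=93
i=4: 74!=93
i=5: 93==93 found!

Found at 5, 6 comps


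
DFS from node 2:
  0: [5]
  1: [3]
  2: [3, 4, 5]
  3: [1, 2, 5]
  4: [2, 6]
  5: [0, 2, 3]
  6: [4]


Visit 2, push [5, 4, 3]
Visit 3, push [5, 1]
Visit 1, push []
Visit 5, push [0]
Visit 0, push []
Visit 4, push [6]
Visit 6, push []

DFS order: [2, 3, 1, 5, 0, 4, 6]


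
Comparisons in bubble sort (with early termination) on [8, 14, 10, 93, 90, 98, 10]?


Algorithm: bubble sort (with early termination)
Input: [8, 14, 10, 93, 90, 98, 10]
Sorted: [8, 10, 10, 14, 90, 93, 98]

20


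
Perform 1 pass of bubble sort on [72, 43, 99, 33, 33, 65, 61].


Initial: [72, 43, 99, 33, 33, 65, 61]
Pass 1: [43, 72, 33, 33, 65, 61, 99] (5 swaps)

After 1 pass: [43, 72, 33, 33, 65, 61, 99]


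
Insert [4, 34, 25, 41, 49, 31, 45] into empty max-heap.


Insert 4: [4]
Insert 34: [34, 4]
Insert 25: [34, 4, 25]
Insert 41: [41, 34, 25, 4]
Insert 49: [49, 41, 25, 4, 34]
Insert 31: [49, 41, 31, 4, 34, 25]
Insert 45: [49, 41, 45, 4, 34, 25, 31]

Final heap: [49, 41, 45, 4, 34, 25, 31]


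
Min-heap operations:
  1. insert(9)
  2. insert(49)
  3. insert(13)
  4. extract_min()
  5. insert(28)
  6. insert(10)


insert(9) -> [9]
insert(49) -> [9, 49]
insert(13) -> [9, 49, 13]
extract_min()->9, [13, 49]
insert(28) -> [13, 49, 28]
insert(10) -> [10, 13, 28, 49]

Final heap: [10, 13, 28, 49]


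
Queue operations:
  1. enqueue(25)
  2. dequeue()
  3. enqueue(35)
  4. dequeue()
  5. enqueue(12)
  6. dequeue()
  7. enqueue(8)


enqueue(25) -> [25]
dequeue()->25, []
enqueue(35) -> [35]
dequeue()->35, []
enqueue(12) -> [12]
dequeue()->12, []
enqueue(8) -> [8]

Final queue: [8]


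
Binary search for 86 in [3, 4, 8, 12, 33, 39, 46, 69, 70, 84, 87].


Step 1: lo=0, hi=10, mid=5, val=39
Step 2: lo=6, hi=10, mid=8, val=70
Step 3: lo=9, hi=10, mid=9, val=84
Step 4: lo=10, hi=10, mid=10, val=87

Not found


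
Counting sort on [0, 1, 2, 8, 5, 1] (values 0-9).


Input: [0, 1, 2, 8, 5, 1]
Counts: [1, 2, 1, 0, 0, 1, 0, 0, 1, 0]

Sorted: [0, 1, 1, 2, 5, 8]


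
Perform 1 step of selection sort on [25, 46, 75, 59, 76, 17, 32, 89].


Initial: [25, 46, 75, 59, 76, 17, 32, 89]
Step 1: min=17 at 5
  Swap: [17, 46, 75, 59, 76, 25, 32, 89]

After 1 step: [17, 46, 75, 59, 76, 25, 32, 89]


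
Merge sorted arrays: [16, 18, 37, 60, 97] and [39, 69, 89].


Take 16 from A
Take 18 from A
Take 37 from A
Take 39 from B
Take 60 from A
Take 69 from B
Take 89 from B

Merged: [16, 18, 37, 39, 60, 69, 89, 97]


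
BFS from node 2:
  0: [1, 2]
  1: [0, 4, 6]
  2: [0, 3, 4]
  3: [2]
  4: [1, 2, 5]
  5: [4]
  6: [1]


Visit 2, enqueue [0, 3, 4]
Visit 0, enqueue [1]
Visit 3, enqueue []
Visit 4, enqueue [5]
Visit 1, enqueue [6]
Visit 5, enqueue []
Visit 6, enqueue []

BFS order: [2, 0, 3, 4, 1, 5, 6]


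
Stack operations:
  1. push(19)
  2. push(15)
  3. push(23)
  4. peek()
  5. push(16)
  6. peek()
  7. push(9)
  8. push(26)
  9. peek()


push(19) -> [19]
push(15) -> [19, 15]
push(23) -> [19, 15, 23]
peek()->23
push(16) -> [19, 15, 23, 16]
peek()->16
push(9) -> [19, 15, 23, 16, 9]
push(26) -> [19, 15, 23, 16, 9, 26]
peek()->26

Final stack: [19, 15, 23, 16, 9, 26]


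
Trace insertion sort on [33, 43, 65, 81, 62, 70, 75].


Initial: [33, 43, 65, 81, 62, 70, 75]
Insert 43: [33, 43, 65, 81, 62, 70, 75]
Insert 65: [33, 43, 65, 81, 62, 70, 75]
Insert 81: [33, 43, 65, 81, 62, 70, 75]
Insert 62: [33, 43, 62, 65, 81, 70, 75]
Insert 70: [33, 43, 62, 65, 70, 81, 75]
Insert 75: [33, 43, 62, 65, 70, 75, 81]

Sorted: [33, 43, 62, 65, 70, 75, 81]


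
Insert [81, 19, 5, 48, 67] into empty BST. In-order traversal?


Insert 81: root
Insert 19: L from 81
Insert 5: L from 81 -> L from 19
Insert 48: L from 81 -> R from 19
Insert 67: L from 81 -> R from 19 -> R from 48

In-order: [5, 19, 48, 67, 81]


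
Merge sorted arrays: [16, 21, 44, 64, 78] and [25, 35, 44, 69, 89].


Take 16 from A
Take 21 from A
Take 25 from B
Take 35 from B
Take 44 from A
Take 44 from B
Take 64 from A
Take 69 from B
Take 78 from A

Merged: [16, 21, 25, 35, 44, 44, 64, 69, 78, 89]


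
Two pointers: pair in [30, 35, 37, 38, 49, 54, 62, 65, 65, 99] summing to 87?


lo=0(30)+hi=9(99)=129
lo=0(30)+hi=8(65)=95
lo=0(30)+hi=7(65)=95
lo=0(30)+hi=6(62)=92
lo=0(30)+hi=5(54)=84
lo=1(35)+hi=5(54)=89
lo=1(35)+hi=4(49)=84
lo=2(37)+hi=4(49)=86
lo=3(38)+hi=4(49)=87

Yes: 38+49=87


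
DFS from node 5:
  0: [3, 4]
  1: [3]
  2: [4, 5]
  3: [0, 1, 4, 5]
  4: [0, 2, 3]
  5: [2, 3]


Visit 5, push [3, 2]
Visit 2, push [4]
Visit 4, push [3, 0]
Visit 0, push [3]
Visit 3, push [1]
Visit 1, push []

DFS order: [5, 2, 4, 0, 3, 1]


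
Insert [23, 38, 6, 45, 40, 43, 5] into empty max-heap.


Insert 23: [23]
Insert 38: [38, 23]
Insert 6: [38, 23, 6]
Insert 45: [45, 38, 6, 23]
Insert 40: [45, 40, 6, 23, 38]
Insert 43: [45, 40, 43, 23, 38, 6]
Insert 5: [45, 40, 43, 23, 38, 6, 5]

Final heap: [45, 40, 43, 23, 38, 6, 5]


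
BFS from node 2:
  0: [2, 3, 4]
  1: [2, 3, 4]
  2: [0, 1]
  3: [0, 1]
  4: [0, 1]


Visit 2, enqueue [0, 1]
Visit 0, enqueue [3, 4]
Visit 1, enqueue []
Visit 3, enqueue []
Visit 4, enqueue []

BFS order: [2, 0, 1, 3, 4]


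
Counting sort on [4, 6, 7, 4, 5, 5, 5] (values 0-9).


Input: [4, 6, 7, 4, 5, 5, 5]
Counts: [0, 0, 0, 0, 2, 3, 1, 1, 0, 0]

Sorted: [4, 4, 5, 5, 5, 6, 7]


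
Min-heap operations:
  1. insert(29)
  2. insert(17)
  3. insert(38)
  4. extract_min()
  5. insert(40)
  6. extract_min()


insert(29) -> [29]
insert(17) -> [17, 29]
insert(38) -> [17, 29, 38]
extract_min()->17, [29, 38]
insert(40) -> [29, 38, 40]
extract_min()->29, [38, 40]

Final heap: [38, 40]


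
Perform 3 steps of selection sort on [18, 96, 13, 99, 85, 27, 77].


Initial: [18, 96, 13, 99, 85, 27, 77]
Step 1: min=13 at 2
  Swap: [13, 96, 18, 99, 85, 27, 77]
Step 2: min=18 at 2
  Swap: [13, 18, 96, 99, 85, 27, 77]
Step 3: min=27 at 5
  Swap: [13, 18, 27, 99, 85, 96, 77]

After 3 steps: [13, 18, 27, 99, 85, 96, 77]


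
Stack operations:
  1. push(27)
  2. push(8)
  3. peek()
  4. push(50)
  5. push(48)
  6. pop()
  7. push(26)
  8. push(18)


push(27) -> [27]
push(8) -> [27, 8]
peek()->8
push(50) -> [27, 8, 50]
push(48) -> [27, 8, 50, 48]
pop()->48, [27, 8, 50]
push(26) -> [27, 8, 50, 26]
push(18) -> [27, 8, 50, 26, 18]

Final stack: [27, 8, 50, 26, 18]


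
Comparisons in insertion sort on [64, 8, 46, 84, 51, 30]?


Algorithm: insertion sort
Input: [64, 8, 46, 84, 51, 30]
Sorted: [8, 30, 46, 51, 64, 84]

12


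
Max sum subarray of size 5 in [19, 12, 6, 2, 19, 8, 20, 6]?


[0:5]: 58
[1:6]: 47
[2:7]: 55
[3:8]: 55

Max: 58 at [0:5]


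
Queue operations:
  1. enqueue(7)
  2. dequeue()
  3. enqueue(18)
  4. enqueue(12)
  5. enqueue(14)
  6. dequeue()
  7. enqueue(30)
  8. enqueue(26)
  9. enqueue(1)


enqueue(7) -> [7]
dequeue()->7, []
enqueue(18) -> [18]
enqueue(12) -> [18, 12]
enqueue(14) -> [18, 12, 14]
dequeue()->18, [12, 14]
enqueue(30) -> [12, 14, 30]
enqueue(26) -> [12, 14, 30, 26]
enqueue(1) -> [12, 14, 30, 26, 1]

Final queue: [12, 14, 30, 26, 1]


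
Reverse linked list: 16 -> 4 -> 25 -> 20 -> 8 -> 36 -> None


Step 1: curr=16, set curr.next=prev(None) | reversed so far: 16
Step 2: curr=4, set curr.next=prev(16) | reversed so far: 4 -> 16
Step 3: curr=25, set curr.next=prev(4) | reversed so far: 25 -> 4 -> 16
Step 4: curr=20, set curr.next=prev(25) | reversed so far: 20 -> 25 -> 4 -> 16
Step 5: curr=8, set curr.next=prev(20) | reversed so far: 8 -> 20 -> 25 -> 4 -> 16
Step 6: curr=36, set curr.next=prev(8) | reversed so far: 36 -> 8 -> 20 -> 25 -> 4 -> 16

36 -> 8 -> 20 -> 25 -> 4 -> 16 -> None


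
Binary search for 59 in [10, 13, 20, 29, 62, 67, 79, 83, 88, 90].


Step 1: lo=0, hi=9, mid=4, val=62
Step 2: lo=0, hi=3, mid=1, val=13
Step 3: lo=2, hi=3, mid=2, val=20
Step 4: lo=3, hi=3, mid=3, val=29

Not found


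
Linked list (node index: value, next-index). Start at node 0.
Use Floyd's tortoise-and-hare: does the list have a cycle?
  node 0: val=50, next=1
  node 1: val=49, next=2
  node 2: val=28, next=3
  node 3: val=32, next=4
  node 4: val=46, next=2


Floyd's tortoise (slow, +1) and hare (fast, +2):
  init: slow=0, fast=0
  step 1: slow=1, fast=2
  step 2: slow=2, fast=4
  step 3: slow=3, fast=3
  slow == fast at node 3: cycle detected

Cycle: yes


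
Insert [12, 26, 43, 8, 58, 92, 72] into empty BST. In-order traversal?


Insert 12: root
Insert 26: R from 12
Insert 43: R from 12 -> R from 26
Insert 8: L from 12
Insert 58: R from 12 -> R from 26 -> R from 43
Insert 92: R from 12 -> R from 26 -> R from 43 -> R from 58
Insert 72: R from 12 -> R from 26 -> R from 43 -> R from 58 -> L from 92

In-order: [8, 12, 26, 43, 58, 72, 92]


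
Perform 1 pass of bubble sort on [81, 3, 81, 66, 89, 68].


Initial: [81, 3, 81, 66, 89, 68]
Pass 1: [3, 81, 66, 81, 68, 89] (3 swaps)

After 1 pass: [3, 81, 66, 81, 68, 89]


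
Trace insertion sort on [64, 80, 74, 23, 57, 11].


Initial: [64, 80, 74, 23, 57, 11]
Insert 80: [64, 80, 74, 23, 57, 11]
Insert 74: [64, 74, 80, 23, 57, 11]
Insert 23: [23, 64, 74, 80, 57, 11]
Insert 57: [23, 57, 64, 74, 80, 11]
Insert 11: [11, 23, 57, 64, 74, 80]

Sorted: [11, 23, 57, 64, 74, 80]


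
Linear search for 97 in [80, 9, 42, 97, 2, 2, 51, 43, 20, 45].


i=0: 80!=97
i=1: 9!=97
i=2: 42!=97
i=3: 97==97 found!

Found at 3, 4 comps


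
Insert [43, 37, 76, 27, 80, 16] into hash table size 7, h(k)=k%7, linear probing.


Insert 43: h=1 -> slot 1
Insert 37: h=2 -> slot 2
Insert 76: h=6 -> slot 6
Insert 27: h=6, 1 probes -> slot 0
Insert 80: h=3 -> slot 3
Insert 16: h=2, 2 probes -> slot 4

Table: [27, 43, 37, 80, 16, None, 76]


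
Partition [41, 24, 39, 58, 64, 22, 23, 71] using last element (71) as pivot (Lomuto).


Pivot: 71
  41 <= 71: advance i (no swap)
  24 <= 71: advance i (no swap)
  39 <= 71: advance i (no swap)
  58 <= 71: advance i (no swap)
  64 <= 71: advance i (no swap)
  22 <= 71: advance i (no swap)
  23 <= 71: advance i (no swap)
Place pivot at 7: [41, 24, 39, 58, 64, 22, 23, 71]

Partitioned: [41, 24, 39, 58, 64, 22, 23, 71]


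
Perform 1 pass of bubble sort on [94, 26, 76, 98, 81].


Initial: [94, 26, 76, 98, 81]
Pass 1: [26, 76, 94, 81, 98] (3 swaps)

After 1 pass: [26, 76, 94, 81, 98]


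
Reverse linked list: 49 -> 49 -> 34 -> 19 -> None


Step 1: curr=49, set curr.next=prev(None) | reversed so far: 49
Step 2: curr=49, set curr.next=prev(49) | reversed so far: 49 -> 49
Step 3: curr=34, set curr.next=prev(49) | reversed so far: 34 -> 49 -> 49
Step 4: curr=19, set curr.next=prev(34) | reversed so far: 19 -> 34 -> 49 -> 49

19 -> 34 -> 49 -> 49 -> None


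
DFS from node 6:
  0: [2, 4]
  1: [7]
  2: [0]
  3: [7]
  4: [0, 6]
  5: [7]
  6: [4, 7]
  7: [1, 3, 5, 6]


Visit 6, push [7, 4]
Visit 4, push [0]
Visit 0, push [2]
Visit 2, push []
Visit 7, push [5, 3, 1]
Visit 1, push []
Visit 3, push []
Visit 5, push []

DFS order: [6, 4, 0, 2, 7, 1, 3, 5]


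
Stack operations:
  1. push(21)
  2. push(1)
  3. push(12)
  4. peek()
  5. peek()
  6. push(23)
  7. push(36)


push(21) -> [21]
push(1) -> [21, 1]
push(12) -> [21, 1, 12]
peek()->12
peek()->12
push(23) -> [21, 1, 12, 23]
push(36) -> [21, 1, 12, 23, 36]

Final stack: [21, 1, 12, 23, 36]


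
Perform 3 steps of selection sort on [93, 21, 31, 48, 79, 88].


Initial: [93, 21, 31, 48, 79, 88]
Step 1: min=21 at 1
  Swap: [21, 93, 31, 48, 79, 88]
Step 2: min=31 at 2
  Swap: [21, 31, 93, 48, 79, 88]
Step 3: min=48 at 3
  Swap: [21, 31, 48, 93, 79, 88]

After 3 steps: [21, 31, 48, 93, 79, 88]


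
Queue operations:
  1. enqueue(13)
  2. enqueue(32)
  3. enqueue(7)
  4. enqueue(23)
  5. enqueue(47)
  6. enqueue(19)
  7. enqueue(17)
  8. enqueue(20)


enqueue(13) -> [13]
enqueue(32) -> [13, 32]
enqueue(7) -> [13, 32, 7]
enqueue(23) -> [13, 32, 7, 23]
enqueue(47) -> [13, 32, 7, 23, 47]
enqueue(19) -> [13, 32, 7, 23, 47, 19]
enqueue(17) -> [13, 32, 7, 23, 47, 19, 17]
enqueue(20) -> [13, 32, 7, 23, 47, 19, 17, 20]

Final queue: [13, 32, 7, 23, 47, 19, 17, 20]


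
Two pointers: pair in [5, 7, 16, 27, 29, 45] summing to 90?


lo=0(5)+hi=5(45)=50
lo=1(7)+hi=5(45)=52
lo=2(16)+hi=5(45)=61
lo=3(27)+hi=5(45)=72
lo=4(29)+hi=5(45)=74

No pair found


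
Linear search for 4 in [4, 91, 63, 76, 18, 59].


i=0: 4==4 found!

Found at 0, 1 comps


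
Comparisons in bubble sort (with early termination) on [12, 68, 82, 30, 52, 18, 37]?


Algorithm: bubble sort (with early termination)
Input: [12, 68, 82, 30, 52, 18, 37]
Sorted: [12, 18, 30, 37, 52, 68, 82]

20


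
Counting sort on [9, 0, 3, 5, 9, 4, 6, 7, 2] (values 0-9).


Input: [9, 0, 3, 5, 9, 4, 6, 7, 2]
Counts: [1, 0, 1, 1, 1, 1, 1, 1, 0, 2]

Sorted: [0, 2, 3, 4, 5, 6, 7, 9, 9]


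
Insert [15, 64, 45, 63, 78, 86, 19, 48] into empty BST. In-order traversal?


Insert 15: root
Insert 64: R from 15
Insert 45: R from 15 -> L from 64
Insert 63: R from 15 -> L from 64 -> R from 45
Insert 78: R from 15 -> R from 64
Insert 86: R from 15 -> R from 64 -> R from 78
Insert 19: R from 15 -> L from 64 -> L from 45
Insert 48: R from 15 -> L from 64 -> R from 45 -> L from 63

In-order: [15, 19, 45, 48, 63, 64, 78, 86]


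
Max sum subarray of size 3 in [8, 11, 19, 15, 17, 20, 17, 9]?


[0:3]: 38
[1:4]: 45
[2:5]: 51
[3:6]: 52
[4:7]: 54
[5:8]: 46

Max: 54 at [4:7]


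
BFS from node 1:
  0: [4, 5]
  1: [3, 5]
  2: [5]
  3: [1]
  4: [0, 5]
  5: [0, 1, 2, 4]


Visit 1, enqueue [3, 5]
Visit 3, enqueue []
Visit 5, enqueue [0, 2, 4]
Visit 0, enqueue []
Visit 2, enqueue []
Visit 4, enqueue []

BFS order: [1, 3, 5, 0, 2, 4]


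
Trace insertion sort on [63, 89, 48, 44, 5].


Initial: [63, 89, 48, 44, 5]
Insert 89: [63, 89, 48, 44, 5]
Insert 48: [48, 63, 89, 44, 5]
Insert 44: [44, 48, 63, 89, 5]
Insert 5: [5, 44, 48, 63, 89]

Sorted: [5, 44, 48, 63, 89]
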